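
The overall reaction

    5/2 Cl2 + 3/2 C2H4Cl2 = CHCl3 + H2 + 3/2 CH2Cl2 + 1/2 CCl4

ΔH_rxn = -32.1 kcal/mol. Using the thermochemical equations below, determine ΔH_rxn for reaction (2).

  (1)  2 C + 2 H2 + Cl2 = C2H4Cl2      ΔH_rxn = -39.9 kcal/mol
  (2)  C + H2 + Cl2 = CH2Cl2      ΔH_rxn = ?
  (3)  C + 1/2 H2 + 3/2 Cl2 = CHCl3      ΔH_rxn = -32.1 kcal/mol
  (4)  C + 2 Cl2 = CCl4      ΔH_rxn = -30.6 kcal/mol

(1) reversed and × 3/2: (-3/2)·(-39.9) = +59.85 kcal/mol
(2) × 3/2: contributes 3/2·x
(3) as written: -32.1 kcal/mol
(4) × 1/2: (1/2)·(-30.6) = -15.3 kcal/mol
-32.1 = (+59.85) + (-32.1) + (-15.3) + 3/2·x
x = (-32.1 − (+12.45)) / (3/2) = -29.7 kcal/mol

ΔH_rxn = -29.7 kcal/mol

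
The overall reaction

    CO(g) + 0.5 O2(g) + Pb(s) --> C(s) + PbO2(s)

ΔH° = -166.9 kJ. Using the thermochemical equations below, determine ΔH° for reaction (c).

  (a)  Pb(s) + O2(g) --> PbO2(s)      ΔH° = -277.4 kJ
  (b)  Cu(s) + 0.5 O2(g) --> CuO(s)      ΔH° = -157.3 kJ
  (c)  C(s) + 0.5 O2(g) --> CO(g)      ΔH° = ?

(a) as written (PbO2(s) already on the product side): -277.4 kJ
(b): not needed (Cu(s) appears nowhere else).
(c) reversed (CO(g) must end up as a reactant): contributes −x
-166.9 = (-277.4) − x
x = (-166.9 − (-277.4)) / (-1) = -110.5 kJ

ΔH° = -110.5 kJ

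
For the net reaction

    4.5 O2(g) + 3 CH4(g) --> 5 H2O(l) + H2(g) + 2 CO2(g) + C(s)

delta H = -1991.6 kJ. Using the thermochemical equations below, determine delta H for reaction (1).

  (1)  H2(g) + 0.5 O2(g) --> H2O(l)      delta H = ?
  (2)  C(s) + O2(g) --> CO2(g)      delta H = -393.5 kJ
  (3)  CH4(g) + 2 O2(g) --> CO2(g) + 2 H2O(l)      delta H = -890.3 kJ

delta H = -285.8 kJ

(1) reversed: contributes −x
(2) reversed: +393.5 kJ
(3) × 3: (3)·(-890.3) = -2670.9 kJ
-1991.6 = (+393.5) + (-2670.9) − x
x = (-1991.6 − (-2277.4)) / (-1) = -285.8 kJ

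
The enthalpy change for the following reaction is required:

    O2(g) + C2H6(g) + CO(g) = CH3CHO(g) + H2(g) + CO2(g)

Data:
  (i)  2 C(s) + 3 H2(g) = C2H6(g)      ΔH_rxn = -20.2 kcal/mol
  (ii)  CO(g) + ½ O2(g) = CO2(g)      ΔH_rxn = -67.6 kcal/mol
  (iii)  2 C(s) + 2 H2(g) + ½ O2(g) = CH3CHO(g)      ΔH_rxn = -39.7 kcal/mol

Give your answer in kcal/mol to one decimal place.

ΔH_rxn = -87.1 kcal/mol

(i) reversed: +20.2 kcal/mol
(ii) as written: -67.6 kcal/mol
(iii) as written: -39.7 kcal/mol
ΔH_rxn = (-1)·(-20.2) + (1)·(-67.6) + (1)·(-39.7) = -87.1 kcal/mol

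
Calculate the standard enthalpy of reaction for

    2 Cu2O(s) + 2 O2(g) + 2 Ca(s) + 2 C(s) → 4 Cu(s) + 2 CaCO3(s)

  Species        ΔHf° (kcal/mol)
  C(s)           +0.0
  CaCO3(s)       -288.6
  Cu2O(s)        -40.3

ΔH°rxn = -496.6 kcal/mol

Products: 4·(+0.0) + 2·(-288.6) = -577.2
Reactants: 2·(-40.3) + 2·(+0.0) + 2·(+0.0) + 2·(+0.0) = -80.6
ΔH°rxn = (-577.2) − (-80.6) = -496.6 kcal/mol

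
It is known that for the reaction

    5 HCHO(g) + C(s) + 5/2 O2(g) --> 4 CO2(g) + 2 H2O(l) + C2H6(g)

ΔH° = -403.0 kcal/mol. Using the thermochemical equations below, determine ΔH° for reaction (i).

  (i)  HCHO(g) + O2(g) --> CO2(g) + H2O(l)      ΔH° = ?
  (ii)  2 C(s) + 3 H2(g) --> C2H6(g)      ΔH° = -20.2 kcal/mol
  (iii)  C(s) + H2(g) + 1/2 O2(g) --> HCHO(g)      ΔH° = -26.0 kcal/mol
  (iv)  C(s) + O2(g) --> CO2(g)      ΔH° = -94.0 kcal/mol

(i) × 2: contributes 2·x
(ii) as written: -20.2 kcal/mol
(iii) reversed and × 3: (-3)·(-26.0) = +78.0 kcal/mol
(iv) × 2: (2)·(-94.0) = -188.0 kcal/mol
-403.0 = (-20.2) + (+78.0) + (-188.0) + 2·x
x = (-403.0 − (-130.2)) / (2) = -136.4 kcal/mol

ΔH° = -136.4 kcal/mol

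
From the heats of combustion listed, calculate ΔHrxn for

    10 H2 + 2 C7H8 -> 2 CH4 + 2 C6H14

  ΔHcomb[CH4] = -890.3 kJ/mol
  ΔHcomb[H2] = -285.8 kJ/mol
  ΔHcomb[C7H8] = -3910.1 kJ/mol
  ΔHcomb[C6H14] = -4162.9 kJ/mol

With combustion enthalpies, reactants minus products:
= [10·(-285.8) + 2·(-3910.1)] − [2·(-890.3) + 2·(-4162.9)]
= -571.8 kJ/mol

ΔHrxn = -571.8 kJ/mol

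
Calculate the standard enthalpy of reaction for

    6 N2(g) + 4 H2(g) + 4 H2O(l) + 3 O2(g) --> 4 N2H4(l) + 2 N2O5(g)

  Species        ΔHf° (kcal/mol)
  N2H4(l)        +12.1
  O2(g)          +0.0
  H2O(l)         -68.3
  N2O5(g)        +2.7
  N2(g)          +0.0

ΔHrxn = 327.0 kcal/mol

Products: 4·(+12.1) + 2·(+2.7) = +53.8
Reactants: 6·(+0.0) + 4·(+0.0) + 4·(-68.3) + 3·(+0.0) = -273.2
ΔHrxn = (+53.8) − (-273.2) = 327.0 kcal/mol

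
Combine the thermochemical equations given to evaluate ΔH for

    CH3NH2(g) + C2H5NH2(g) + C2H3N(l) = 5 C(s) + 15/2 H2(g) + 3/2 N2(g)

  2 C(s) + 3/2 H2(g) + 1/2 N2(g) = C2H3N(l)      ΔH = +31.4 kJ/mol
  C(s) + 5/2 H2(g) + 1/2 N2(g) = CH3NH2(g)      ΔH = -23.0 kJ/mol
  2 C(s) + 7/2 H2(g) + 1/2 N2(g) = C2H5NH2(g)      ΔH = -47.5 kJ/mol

ΔH = 39.1 kJ/mol

equation 1 reversed: -31.4 kJ/mol
equation 2 reversed: +23.0 kJ/mol
equation 3 reversed: +47.5 kJ/mol
ΔH = (-31.4) + (+23.0) + (+47.5) = 39.1 kJ/mol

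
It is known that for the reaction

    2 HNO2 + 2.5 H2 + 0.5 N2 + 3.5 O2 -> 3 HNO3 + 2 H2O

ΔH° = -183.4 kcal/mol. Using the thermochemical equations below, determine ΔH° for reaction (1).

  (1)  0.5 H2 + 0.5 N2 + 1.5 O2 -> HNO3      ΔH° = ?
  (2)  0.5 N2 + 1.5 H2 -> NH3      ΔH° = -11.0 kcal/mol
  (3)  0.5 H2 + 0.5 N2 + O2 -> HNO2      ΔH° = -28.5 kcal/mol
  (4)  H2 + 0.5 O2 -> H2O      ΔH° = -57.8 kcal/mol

(1) × 3: contributes 3·x
(2): not needed.
(3) reversed and × 2: (-2)·(-28.5) = +57.0 kcal/mol
(4) × 2: (2)·(-57.8) = -115.6 kcal/mol
-183.4 = (+57.0) + (-115.6) + 3·x
x = (-183.4 − (-58.6)) / (3) = -41.6 kcal/mol

ΔH° = -41.6 kcal/mol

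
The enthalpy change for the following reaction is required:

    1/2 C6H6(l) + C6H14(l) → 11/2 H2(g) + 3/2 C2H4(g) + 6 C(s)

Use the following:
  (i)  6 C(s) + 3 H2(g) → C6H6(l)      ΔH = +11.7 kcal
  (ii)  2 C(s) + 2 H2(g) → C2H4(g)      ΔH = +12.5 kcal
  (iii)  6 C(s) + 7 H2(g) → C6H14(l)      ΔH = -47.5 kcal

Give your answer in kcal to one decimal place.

(i) reversed and × 1/2 (reverse to put C6H6(l) on the reactant side; ×1/2 to match 1/2 C6H6(l) in the target): (-1/2)·(+11.7) = -5.85 kcal
(ii) × 3/2 (×3/2 to match 3/2 C2H4(g) in the target): (3/2)·(+12.5) = +18.75 kcal
(iii) reversed (C6H14(l) must end up as a reactant): +47.5 kcal
ΔH = (-5.85) + (+18.75) + (+47.5) = 60.4 kcal

ΔH = 60.4 kcal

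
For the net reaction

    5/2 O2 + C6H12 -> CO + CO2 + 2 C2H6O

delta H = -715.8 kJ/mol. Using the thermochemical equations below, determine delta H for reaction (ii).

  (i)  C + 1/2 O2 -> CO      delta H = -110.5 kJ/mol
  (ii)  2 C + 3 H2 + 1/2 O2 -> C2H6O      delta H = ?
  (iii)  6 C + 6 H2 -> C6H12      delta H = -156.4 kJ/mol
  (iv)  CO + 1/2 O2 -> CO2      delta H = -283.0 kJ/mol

(i) × 2: (2)·(-110.5) = -221.0 kJ/mol
(ii) × 2 (scale by 2 for the 2 C2H6O): contributes 2·x
(iii) reversed (reverse to put C6H12 on the reactant side): +156.4 kJ/mol
(iv) as written (CO2 already on the product side): -283.0 kJ/mol
-715.8 = (-221.0) + (+156.4) + (-283.0) + 2·x
x = (-715.8 − (-347.6)) / (2) = -184.1 kJ/mol

delta H = -184.1 kJ/mol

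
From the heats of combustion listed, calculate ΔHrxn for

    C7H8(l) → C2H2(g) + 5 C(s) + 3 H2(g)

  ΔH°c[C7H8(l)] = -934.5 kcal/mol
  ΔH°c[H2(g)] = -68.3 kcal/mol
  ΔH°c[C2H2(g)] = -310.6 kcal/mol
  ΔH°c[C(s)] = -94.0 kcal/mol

Using ΔH = Σ nΔHc°(reactants) − Σ nΔHc°(products):
= [1·(-934.5)] − [1·(-310.6) + 5·(-94.0) + 3·(-68.3)]
= 51.0 kcal/mol

ΔHrxn = 51.0 kcal/mol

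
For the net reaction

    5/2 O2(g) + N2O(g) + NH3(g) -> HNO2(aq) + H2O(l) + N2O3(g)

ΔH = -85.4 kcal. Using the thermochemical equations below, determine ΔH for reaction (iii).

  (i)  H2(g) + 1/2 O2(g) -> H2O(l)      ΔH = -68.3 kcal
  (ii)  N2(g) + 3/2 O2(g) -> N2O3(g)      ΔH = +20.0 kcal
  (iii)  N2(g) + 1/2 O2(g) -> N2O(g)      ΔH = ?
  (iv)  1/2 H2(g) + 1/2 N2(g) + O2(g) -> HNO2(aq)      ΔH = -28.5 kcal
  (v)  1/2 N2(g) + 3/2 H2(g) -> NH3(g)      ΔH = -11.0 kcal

(i) as written (H2O(l) already on the product side): -68.3 kcal
(ii) as written (N2O3(g) already on the product side): +20.0 kcal
(iii) reversed (reverse to put N2O(g) on the reactant side): contributes −x
(iv) as written (HNO2(aq) already on the product side): -28.5 kcal
(v) reversed (NH3(g) must end up as a reactant): +11.0 kcal
-85.4 = (-68.3) + (+20.0) + (-28.5) + (+11.0) − x
x = (-85.4 − (-65.8)) / (-1) = 19.6 kcal

ΔH = 19.6 kcal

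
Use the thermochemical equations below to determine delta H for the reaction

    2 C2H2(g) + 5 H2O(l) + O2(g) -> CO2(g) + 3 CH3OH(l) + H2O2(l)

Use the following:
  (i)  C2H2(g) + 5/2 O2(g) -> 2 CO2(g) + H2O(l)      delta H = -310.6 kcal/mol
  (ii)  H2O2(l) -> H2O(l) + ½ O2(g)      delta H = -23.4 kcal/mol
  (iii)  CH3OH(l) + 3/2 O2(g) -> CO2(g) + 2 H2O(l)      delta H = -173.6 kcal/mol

(i) × 2: (2)·(-310.6) = -621.2 kcal/mol
(ii) reversed: +23.4 kcal/mol
(iii) reversed and × 3: (-3)·(-173.6) = +520.8 kcal/mol
delta H = (-621.2) + (+23.4) + (+520.8) = -77.0 kcal/mol

delta H = -77.0 kcal/mol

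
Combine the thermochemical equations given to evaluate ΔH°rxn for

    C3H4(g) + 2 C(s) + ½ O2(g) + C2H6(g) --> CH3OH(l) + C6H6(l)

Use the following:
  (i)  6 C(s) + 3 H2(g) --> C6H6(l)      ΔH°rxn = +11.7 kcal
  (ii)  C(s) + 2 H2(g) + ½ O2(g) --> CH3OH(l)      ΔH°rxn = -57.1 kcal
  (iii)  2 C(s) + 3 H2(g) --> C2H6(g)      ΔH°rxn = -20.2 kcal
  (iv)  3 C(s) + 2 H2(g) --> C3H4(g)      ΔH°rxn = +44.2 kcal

ΔH°rxn = -69.4 kcal

(i) as written (C6H6(l) already on the product side): +11.7 kcal
(ii) as written (CH3OH(l) already on the product side): -57.1 kcal
(iii) reversed (reverse to put C2H6(g) on the reactant side): +20.2 kcal
(iv) reversed (reverse to put C3H4(g) on the reactant side): -44.2 kcal
Combining the equations, ΔH°rxn = (+11.7) + (-57.1) + (+20.2) + (-44.2) = -69.4 kcal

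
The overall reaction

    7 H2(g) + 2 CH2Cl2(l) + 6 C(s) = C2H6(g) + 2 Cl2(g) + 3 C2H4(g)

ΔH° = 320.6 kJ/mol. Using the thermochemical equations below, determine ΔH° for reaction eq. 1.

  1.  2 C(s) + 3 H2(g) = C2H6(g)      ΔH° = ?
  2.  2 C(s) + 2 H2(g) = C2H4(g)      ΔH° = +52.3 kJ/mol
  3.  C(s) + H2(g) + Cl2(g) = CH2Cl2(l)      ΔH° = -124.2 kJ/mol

eq. 1 as written (C2H6(g) already on the product side): contributes x
eq. 2 × 3 (scale by 3 for the 3 C2H4(g)): (3)·(+52.3) = +156.9 kJ/mol
eq. 3 reversed and × 2 (CH2Cl2(l) must end up as a reactant; scale by 2 for the 2 CH2Cl2(l)): (-2)·(-124.2) = +248.4 kJ/mol
+320.6 = (+156.9) + (+248.4) + x
x = (+320.6 − (+405.3)) / (1) = -84.7 kJ/mol

ΔH° = -84.7 kJ/mol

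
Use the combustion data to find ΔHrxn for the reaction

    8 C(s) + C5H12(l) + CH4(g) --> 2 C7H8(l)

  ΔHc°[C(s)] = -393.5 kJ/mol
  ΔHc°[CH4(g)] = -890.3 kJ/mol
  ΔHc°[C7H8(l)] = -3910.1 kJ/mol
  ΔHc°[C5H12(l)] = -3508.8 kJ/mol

With combustion enthalpies, reactants minus products:
= [8·(-393.5) + 1·(-3508.8) + 1·(-890.3)] − [2·(-3910.1)]
= 273.1 kJ/mol

ΔHrxn = 273.1 kJ/mol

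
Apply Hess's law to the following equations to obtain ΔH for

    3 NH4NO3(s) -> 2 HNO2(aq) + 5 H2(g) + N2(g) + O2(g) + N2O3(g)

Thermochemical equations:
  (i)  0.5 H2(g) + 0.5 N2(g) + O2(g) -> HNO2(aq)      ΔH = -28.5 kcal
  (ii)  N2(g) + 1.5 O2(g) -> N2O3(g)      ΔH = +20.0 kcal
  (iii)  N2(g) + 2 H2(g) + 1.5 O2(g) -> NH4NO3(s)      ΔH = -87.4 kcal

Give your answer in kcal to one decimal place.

ΔH = 225.2 kcal

(i) × 2 (×2 to match 2 HNO2(aq) in the target): (2)·(-28.5) = -57.0 kcal
(ii) as written (N2O3(g) already on the product side): +20.0 kcal
(iii) reversed and × 3 (NH4NO3(s) must end up as a reactant; ×3 to match 3 NH4NO3(s) in the target): (-3)·(-87.4) = +262.2 kcal
Summing the manipulated equations, ΔH = (-57.0) + (+20.0) + (+262.2) = 225.2 kcal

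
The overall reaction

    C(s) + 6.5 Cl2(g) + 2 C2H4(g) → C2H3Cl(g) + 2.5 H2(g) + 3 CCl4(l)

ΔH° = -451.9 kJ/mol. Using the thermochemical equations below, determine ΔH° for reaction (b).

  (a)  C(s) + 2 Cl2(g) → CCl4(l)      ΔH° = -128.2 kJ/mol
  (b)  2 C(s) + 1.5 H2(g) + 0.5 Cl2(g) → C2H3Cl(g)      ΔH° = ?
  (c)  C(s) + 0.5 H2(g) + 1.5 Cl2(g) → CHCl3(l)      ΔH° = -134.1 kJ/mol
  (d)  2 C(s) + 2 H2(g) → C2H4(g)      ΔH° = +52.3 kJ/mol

(a) × 3 (scale by 3 for the 3 CCl4(l)): (3)·(-128.2) = -384.6 kJ/mol
(b) as written (C2H3Cl(g) already on the product side): contributes x
(c): not needed (CHCl3(l) appears nowhere else).
(d) reversed and × 2 (reverse to put C2H4(g) on the reactant side; ×2 to match 2 C2H4(g) in the target): (-2)·(+52.3) = -104.6 kJ/mol
-451.9 = (-384.6) + (-104.6) + x
x = (-451.9 − (-489.2)) / (1) = 37.3 kJ/mol

ΔH° = 37.3 kJ/mol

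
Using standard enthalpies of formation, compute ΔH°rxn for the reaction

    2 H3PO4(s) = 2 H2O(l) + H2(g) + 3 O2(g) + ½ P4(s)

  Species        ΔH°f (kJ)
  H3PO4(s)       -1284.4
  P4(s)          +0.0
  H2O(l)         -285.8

ΔH°rxn = 1997.2 kJ

ΔH°rxn = Σ nΔHf°(products) − Σ nΔHf°(reactants).
Products: 2·(-285.8) + 1·(+0.0) + 3·(+0.0) + 1/2·(+0.0) = -571.6
Reactants: 2·(-1284.4) = -2568.8
ΔH°rxn = (-571.6) − (-2568.8) = 1997.2 kJ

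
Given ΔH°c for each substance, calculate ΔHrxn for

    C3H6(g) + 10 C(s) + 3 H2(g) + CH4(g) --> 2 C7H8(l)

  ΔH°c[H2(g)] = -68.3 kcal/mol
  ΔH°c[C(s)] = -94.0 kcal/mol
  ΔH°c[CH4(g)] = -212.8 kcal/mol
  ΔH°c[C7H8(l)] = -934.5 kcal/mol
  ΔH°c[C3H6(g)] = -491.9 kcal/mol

ΔHrxn = 19.4 kcal/mol

Using ΔH = Σ nΔHc°(reactants) − Σ nΔHc°(products):
= [1·(-491.9) + 10·(-94.0) + 3·(-68.3) + 1·(-212.8)] − [2·(-934.5)]
= 19.4 kcal/mol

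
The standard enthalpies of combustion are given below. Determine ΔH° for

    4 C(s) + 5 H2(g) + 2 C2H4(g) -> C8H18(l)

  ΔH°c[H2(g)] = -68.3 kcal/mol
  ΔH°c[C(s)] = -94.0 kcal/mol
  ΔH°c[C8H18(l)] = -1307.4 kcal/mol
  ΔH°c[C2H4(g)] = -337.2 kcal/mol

Using ΔH = Σ nΔHc°(reactants) − Σ nΔHc°(products):
= [4·(-94.0) + 5·(-68.3) + 2·(-337.2)] − [1·(-1307.4)]
= -84.5 kcal/mol

ΔH° = -84.5 kcal/mol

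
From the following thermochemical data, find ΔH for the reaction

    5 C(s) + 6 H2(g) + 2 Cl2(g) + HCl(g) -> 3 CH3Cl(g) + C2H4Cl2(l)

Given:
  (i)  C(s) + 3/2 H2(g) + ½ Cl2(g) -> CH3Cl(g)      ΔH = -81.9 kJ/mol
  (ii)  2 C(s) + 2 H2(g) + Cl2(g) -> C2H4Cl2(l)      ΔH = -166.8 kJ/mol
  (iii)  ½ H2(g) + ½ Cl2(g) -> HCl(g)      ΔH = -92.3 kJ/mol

(i) × 3 (×3 to match 3 CH3Cl(g) in the target): (3)·(-81.9) = -245.7 kJ/mol
(ii) as written (C2H4Cl2(l) already on the product side): -166.8 kJ/mol
(iii) reversed (HCl(g) must end up as a reactant): +92.3 kJ/mol
ΔH = (-245.7) + (-166.8) + (+92.3) = -320.2 kJ/mol

ΔH = -320.2 kJ/mol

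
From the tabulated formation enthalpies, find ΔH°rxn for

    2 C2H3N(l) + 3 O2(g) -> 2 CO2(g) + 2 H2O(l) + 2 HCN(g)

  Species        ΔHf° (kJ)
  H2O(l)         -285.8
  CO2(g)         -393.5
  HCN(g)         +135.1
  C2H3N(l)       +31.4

Products: 2·(-393.5) + 2·(-285.8) + 2·(+135.1) = -1088.4
Reactants: 2·(+31.4) + 3·(+0.0) = +62.8
ΔH°rxn = (-1088.4) − (+62.8) = -1151.2 kJ

ΔH°rxn = -1151.2 kJ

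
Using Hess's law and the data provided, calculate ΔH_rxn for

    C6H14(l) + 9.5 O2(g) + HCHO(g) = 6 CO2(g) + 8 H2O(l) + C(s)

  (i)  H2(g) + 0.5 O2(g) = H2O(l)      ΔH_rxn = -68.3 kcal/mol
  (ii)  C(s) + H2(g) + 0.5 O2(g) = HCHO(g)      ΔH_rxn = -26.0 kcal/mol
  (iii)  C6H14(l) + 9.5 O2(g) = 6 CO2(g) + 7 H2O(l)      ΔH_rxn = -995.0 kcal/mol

(i) as written: -68.3 kcal/mol
(ii) reversed: +26.0 kcal/mol
(iii) as written: -995.0 kcal/mol
By Hess's law, ΔH_rxn = (1)·(-68.3) + (-1)·(-26.0) + (1)·(-995.0) = -1037.3 kcal/mol

ΔH_rxn = -1037.3 kcal/mol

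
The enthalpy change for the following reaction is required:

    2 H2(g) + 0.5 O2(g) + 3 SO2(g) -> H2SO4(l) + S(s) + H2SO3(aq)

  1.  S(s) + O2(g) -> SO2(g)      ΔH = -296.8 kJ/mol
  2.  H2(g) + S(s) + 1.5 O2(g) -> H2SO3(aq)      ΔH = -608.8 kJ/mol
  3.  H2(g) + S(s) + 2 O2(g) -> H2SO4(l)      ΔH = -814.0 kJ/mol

eq. 1 reversed and × 3 (reverse to put SO2(g) on the reactant side; ×3 to match 3 SO2(g) in the target): (-3)·(-296.8) = +890.4 kJ/mol
eq. 2 as written (H2SO3(aq) already on the product side): -608.8 kJ/mol
eq. 3 as written (H2SO4(l) already on the product side): -814.0 kJ/mol
Combining the equations, ΔH = (-3)·(-296.8) + (1)·(-608.8) + (1)·(-814.0) = -532.4 kJ/mol

ΔH = -532.4 kJ/mol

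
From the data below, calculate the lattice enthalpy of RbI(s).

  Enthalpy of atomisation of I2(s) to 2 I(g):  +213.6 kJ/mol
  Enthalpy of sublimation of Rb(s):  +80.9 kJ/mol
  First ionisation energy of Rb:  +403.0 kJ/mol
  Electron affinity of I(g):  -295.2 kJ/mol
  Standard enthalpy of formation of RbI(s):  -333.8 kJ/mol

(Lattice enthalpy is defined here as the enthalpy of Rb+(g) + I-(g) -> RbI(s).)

U = -629.3 kJ/mol

ΔHf° = 1·ΔHsub + 1·(ΣIE) + 1/2·D(I2) + 1·EA + U
-333.8 = 1·(+80.9) + 1·(+403.0) + 1/2·(+213.6) + 1·(-295.2) + U
U = -333.8 − (+295.5) = -629.3 kJ/mol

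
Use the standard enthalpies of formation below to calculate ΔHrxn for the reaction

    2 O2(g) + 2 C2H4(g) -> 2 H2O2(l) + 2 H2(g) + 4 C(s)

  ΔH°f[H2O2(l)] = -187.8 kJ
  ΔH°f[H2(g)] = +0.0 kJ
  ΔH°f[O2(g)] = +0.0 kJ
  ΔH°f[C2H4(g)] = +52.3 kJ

ΔHrxn = -480.2 kJ

Products: 2·(-187.8) + 2·(+0.0) + 4·(+0.0) = -375.6
Reactants: 2·(+0.0) + 2·(+52.3) = +104.6
ΔHrxn = (-375.6) − (+104.6) = -480.2 kJ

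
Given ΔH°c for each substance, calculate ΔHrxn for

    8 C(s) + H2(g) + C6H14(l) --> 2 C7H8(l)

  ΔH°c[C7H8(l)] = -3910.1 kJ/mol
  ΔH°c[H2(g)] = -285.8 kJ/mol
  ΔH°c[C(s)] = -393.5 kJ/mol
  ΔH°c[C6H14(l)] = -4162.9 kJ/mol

With combustion enthalpies, reactants minus products:
= [8·(-393.5) + 1·(-285.8) + 1·(-4162.9)] − [2·(-3910.1)]
= 223.5 kJ/mol

ΔHrxn = 223.5 kJ/mol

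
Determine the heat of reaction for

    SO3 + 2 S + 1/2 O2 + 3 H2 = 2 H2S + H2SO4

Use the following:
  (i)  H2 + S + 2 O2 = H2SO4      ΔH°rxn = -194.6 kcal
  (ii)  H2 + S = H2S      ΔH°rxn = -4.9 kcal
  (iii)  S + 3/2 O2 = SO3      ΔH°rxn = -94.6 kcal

(i) as written: -194.6 kcal
(ii) × 2: (2)·(-4.9) = -9.8 kcal
(iii) reversed: +94.6 kcal
Combining the equations, ΔH°rxn = (-194.6) + (-9.8) + (+94.6) = -109.8 kcal

ΔH°rxn = -109.8 kcal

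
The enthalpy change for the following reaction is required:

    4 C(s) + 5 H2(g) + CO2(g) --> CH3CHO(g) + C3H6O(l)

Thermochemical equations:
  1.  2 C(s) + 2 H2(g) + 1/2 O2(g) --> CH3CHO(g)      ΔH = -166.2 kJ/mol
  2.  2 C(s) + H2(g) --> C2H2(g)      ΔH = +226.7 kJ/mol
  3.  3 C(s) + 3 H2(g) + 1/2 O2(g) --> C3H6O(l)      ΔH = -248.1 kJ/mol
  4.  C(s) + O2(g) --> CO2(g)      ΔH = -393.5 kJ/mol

ΔH = -20.8 kJ/mol

eq. 1 as written (CH3CHO(g) already on the product side): -166.2 kJ/mol
eq. 2: not needed (C2H2(g) appears nowhere else).
eq. 3 as written (C3H6O(l) already on the product side): -248.1 kJ/mol
eq. 4 reversed (reverse to put CO2(g) on the reactant side): +393.5 kJ/mol
Combining the equations, ΔH = (1)·(-166.2) + (1)·(-248.1) + (-1)·(-393.5) = -20.8 kJ/mol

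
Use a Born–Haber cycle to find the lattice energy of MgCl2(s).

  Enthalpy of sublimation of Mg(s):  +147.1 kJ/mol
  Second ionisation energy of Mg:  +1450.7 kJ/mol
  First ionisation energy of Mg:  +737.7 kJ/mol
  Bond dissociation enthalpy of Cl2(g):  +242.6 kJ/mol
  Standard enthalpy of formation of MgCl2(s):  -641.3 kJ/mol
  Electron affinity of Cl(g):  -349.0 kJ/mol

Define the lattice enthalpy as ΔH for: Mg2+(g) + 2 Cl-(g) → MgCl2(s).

U = -2521.4 kJ/mol

ΔHf° = 1·ΔHsub + 1·(ΣIE) + 1·D(Cl2) + 2·EA + U
-641.3 = 1·(+147.1) + 1·(+2188.4) + 1·(+242.6) + 2·(-349.0) + U
U = -641.3 − (+1880.1) = -2521.4 kJ/mol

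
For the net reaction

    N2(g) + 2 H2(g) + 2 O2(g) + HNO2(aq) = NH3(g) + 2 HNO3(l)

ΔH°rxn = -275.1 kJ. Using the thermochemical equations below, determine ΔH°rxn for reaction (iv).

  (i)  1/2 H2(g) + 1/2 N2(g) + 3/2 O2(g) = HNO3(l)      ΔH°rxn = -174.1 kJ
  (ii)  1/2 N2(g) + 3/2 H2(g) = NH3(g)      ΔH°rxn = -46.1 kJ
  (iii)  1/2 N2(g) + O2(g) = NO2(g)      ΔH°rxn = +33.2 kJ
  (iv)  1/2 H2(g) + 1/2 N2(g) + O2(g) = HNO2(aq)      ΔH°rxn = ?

(i) × 2 (scale by 2 for the 2 HNO3(l)): (2)·(-174.1) = -348.2 kJ
(ii) as written (NH3(g) already on the product side): -46.1 kJ
(iii): not needed (NO2(g) appears nowhere else).
(iv) reversed (reverse to put HNO2(aq) on the reactant side): contributes −x
-275.1 = (-348.2) + (-46.1) − x
x = (-275.1 − (-394.3)) / (-1) = -119.2 kJ

ΔH°rxn = -119.2 kJ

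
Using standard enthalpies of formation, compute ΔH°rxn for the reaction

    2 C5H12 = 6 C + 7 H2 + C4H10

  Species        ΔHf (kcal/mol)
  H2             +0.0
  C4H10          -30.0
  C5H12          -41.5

ΔH°rxn = 53.0 kcal/mol

ΔH°rxn = Σ nΔHf°(products) − Σ nΔHf°(reactants).
Products: 6·(+0.0) + 7·(+0.0) + 1·(-30.0) = -30.0
Reactants: 2·(-41.5) = -83.0
ΔH°rxn = (-30.0) − (-83.0) = 53.0 kcal/mol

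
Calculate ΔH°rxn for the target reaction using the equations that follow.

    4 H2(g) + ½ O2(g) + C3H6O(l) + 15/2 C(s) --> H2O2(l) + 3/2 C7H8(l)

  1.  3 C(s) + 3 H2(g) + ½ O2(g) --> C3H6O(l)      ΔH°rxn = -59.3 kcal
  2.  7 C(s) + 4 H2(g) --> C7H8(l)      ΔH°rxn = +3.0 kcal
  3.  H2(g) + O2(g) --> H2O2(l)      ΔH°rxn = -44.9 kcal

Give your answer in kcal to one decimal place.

eq. 1 reversed (reverse to put C3H6O(l) on the reactant side): +59.3 kcal
eq. 2 × 3/2 (×3/2 to match 3/2 C7H8(l) in the target): (3/2)·(+3.0) = +4.5 kcal
eq. 3 as written (H2O2(l) already on the product side): -44.9 kcal
Combining the equations, ΔH°rxn = (-1)·(-59.3) + (3/2)·(+3.0) + (1)·(-44.9) = 18.9 kcal

ΔH°rxn = 18.9 kcal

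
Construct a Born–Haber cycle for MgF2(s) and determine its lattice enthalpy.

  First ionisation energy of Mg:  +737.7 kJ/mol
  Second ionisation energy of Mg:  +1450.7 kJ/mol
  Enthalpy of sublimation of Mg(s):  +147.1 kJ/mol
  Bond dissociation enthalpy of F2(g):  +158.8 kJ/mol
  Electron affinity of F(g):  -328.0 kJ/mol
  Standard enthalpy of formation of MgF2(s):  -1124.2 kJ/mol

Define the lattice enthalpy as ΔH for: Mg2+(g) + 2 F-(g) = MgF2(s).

U = -2962.5 kJ/mol

ΔHf° = 1·ΔHsub + 1·(ΣIE) + 1·D(F2) + 2·EA + U
-1124.2 = 1·(+147.1) + 1·(+2188.4) + 1·(+158.8) + 2·(-328.0) + U
U = -1124.2 − (+1838.3) = -2962.5 kJ/mol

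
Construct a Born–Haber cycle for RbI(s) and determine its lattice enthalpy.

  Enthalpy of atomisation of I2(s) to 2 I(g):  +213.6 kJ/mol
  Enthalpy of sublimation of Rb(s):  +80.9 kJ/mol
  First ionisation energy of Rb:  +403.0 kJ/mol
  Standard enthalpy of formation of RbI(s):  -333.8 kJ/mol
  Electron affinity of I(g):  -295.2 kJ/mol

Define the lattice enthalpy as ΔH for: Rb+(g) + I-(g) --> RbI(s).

U = -629.3 kJ/mol

ΔHf° = 1·ΔHsub + 1·(ΣIE) + 1/2·D(I2) + 1·EA + U
-333.8 = 1·(+80.9) + 1·(+403.0) + 1/2·(+213.6) + 1·(-295.2) + U
U = -333.8 − (+295.5) = -629.3 kJ/mol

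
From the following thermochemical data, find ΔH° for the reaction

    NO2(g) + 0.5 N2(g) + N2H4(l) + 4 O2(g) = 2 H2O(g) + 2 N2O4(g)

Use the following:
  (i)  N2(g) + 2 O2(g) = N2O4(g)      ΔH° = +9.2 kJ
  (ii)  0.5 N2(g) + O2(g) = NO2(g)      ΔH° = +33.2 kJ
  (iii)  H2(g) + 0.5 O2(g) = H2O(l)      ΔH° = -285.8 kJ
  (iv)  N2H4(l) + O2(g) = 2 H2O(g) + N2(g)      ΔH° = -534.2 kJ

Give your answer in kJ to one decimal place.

(i) × 2: (2)·(+9.2) = +18.4 kJ
(ii) reversed: -33.2 kJ
(iii): not needed.
(iv) as written: -534.2 kJ
ΔH° = (+18.4) + (-33.2) + (-534.2) = -549.0 kJ

ΔH° = -549.0 kJ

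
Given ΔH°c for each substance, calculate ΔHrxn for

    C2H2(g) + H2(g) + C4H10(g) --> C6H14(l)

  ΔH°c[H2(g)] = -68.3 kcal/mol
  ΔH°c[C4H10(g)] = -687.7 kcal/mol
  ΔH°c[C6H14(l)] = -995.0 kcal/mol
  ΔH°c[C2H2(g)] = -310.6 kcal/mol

ΔHrxn = -71.6 kcal/mol

Using ΔH = Σ nΔHc°(reactants) − Σ nΔHc°(products):
= [1·(-310.6) + 1·(-68.3) + 1·(-687.7)] − [1·(-995.0)]
= -71.6 kcal/mol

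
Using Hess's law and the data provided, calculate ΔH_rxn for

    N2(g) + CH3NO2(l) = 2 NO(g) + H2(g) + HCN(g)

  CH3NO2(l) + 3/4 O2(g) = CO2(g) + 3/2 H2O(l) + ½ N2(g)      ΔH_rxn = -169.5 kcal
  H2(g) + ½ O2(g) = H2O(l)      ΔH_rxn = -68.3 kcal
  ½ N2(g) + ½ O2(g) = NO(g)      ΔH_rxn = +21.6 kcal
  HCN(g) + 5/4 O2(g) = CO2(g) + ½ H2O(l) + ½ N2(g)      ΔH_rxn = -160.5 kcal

equation 1 as written: -169.5 kcal
equation 2 reversed: +68.3 kcal
equation 3 × 2: (2)·(+21.6) = +43.2 kcal
equation 4 reversed: +160.5 kcal
Summing the manipulated equations, ΔH_rxn = (1)·(-169.5) + (-1)·(-68.3) + (2)·(+21.6) + (-1)·(-160.5) = 102.5 kcal

ΔH_rxn = 102.5 kcal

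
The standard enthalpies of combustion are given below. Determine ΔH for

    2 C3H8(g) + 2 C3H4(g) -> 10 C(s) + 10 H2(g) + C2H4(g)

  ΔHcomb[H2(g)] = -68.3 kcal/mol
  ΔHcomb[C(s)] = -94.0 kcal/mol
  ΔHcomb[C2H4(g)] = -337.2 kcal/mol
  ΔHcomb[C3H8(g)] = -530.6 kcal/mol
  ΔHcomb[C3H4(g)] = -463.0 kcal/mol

Using ΔH = Σ nΔHc°(reactants) − Σ nΔHc°(products):
= [2·(-530.6) + 2·(-463.0)] − [10·(-94.0) + 10·(-68.3) + 1·(-337.2)]
= -27.0 kcal/mol

ΔH = -27.0 kcal/mol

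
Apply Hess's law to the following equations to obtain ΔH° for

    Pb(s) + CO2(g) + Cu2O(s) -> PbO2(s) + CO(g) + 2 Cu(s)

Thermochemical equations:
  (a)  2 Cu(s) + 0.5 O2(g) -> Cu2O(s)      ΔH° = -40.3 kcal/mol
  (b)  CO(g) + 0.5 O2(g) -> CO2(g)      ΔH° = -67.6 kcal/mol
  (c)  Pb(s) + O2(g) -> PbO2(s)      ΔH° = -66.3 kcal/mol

(a) reversed (reverse to put Cu2O(s) on the reactant side): +40.3 kcal/mol
(b) reversed (reverse to put CO(g) on the product side): +67.6 kcal/mol
(c) as written (PbO2(s) already on the product side): -66.3 kcal/mol
ΔH° = (-1)·(-40.3) + (-1)·(-67.6) + (1)·(-66.3) = 41.6 kcal/mol

ΔH° = 41.6 kcal/mol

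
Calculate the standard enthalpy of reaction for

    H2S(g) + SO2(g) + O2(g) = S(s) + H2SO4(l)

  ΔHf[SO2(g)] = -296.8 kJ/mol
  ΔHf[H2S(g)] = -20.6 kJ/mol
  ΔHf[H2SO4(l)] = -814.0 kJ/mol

ΔH_rxn = -496.6 kJ/mol

Products: 1·(+0.0) + 1·(-814.0) = -814.0
Reactants: 1·(-20.6) + 1·(-296.8) + 1·(+0.0) = -317.4
ΔH_rxn = (-814.0) − (-317.4) = -496.6 kJ/mol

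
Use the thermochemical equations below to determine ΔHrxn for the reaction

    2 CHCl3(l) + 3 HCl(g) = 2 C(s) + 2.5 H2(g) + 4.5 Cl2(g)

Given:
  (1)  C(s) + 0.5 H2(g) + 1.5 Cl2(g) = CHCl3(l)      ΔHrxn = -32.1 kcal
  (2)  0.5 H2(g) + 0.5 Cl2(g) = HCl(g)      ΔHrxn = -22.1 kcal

ΔHrxn = 130.5 kcal

(1) reversed and × 2: (-2)·(-32.1) = +64.2 kcal
(2) reversed and × 3: (-3)·(-22.1) = +66.3 kcal
Since enthalpy is a state function, ΔHrxn = (-2)·(-32.1) + (-3)·(-22.1) = 130.5 kcal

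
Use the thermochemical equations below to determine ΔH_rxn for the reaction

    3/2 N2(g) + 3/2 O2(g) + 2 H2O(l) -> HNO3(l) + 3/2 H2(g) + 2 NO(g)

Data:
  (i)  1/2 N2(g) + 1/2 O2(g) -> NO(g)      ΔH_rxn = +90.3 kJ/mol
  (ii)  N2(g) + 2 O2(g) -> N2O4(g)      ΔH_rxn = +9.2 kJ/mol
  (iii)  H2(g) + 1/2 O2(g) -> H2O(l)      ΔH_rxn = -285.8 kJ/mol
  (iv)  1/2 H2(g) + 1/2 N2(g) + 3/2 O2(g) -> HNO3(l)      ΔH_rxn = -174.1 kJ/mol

ΔH_rxn = 578.1 kJ/mol

(i) × 2 (×2 to match 2 NO(g) in the target): (2)·(+90.3) = +180.6 kJ/mol
(ii): not needed (N2O4(g) appears nowhere else).
(iii) reversed and × 2 (H2O(l) must end up as a reactant; ×2 to match 2 H2O(l) in the target): (-2)·(-285.8) = +571.6 kJ/mol
(iv) as written (HNO3(l) already on the product side): -174.1 kJ/mol
ΔH_rxn = (+180.6) + (+571.6) + (-174.1) = 578.1 kJ/mol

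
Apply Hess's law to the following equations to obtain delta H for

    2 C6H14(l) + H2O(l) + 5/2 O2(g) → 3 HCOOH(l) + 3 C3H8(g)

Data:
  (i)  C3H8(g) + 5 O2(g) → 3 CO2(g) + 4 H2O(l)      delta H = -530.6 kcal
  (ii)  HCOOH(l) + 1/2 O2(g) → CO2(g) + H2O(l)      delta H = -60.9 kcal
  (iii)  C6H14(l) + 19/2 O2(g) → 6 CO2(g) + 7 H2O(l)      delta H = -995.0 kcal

delta H = -215.5 kcal

(i) reversed and × 3: (-3)·(-530.6) = +1591.8 kcal
(ii) reversed and × 3: (-3)·(-60.9) = +182.7 kcal
(iii) × 2: (2)·(-995.0) = -1990.0 kcal
Since enthalpy is a state function, delta H = (+1591.8) + (+182.7) + (-1990.0) = -215.5 kcal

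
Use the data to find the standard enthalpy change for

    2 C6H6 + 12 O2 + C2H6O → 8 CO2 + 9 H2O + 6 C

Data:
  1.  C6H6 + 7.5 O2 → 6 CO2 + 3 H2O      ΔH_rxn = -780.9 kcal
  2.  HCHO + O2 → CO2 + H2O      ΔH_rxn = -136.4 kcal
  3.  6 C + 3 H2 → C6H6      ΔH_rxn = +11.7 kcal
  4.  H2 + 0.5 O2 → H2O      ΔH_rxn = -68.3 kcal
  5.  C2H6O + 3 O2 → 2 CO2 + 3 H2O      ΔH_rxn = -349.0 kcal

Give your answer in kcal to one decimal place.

ΔH_rxn = -1346.5 kcal

eq. 1 as written: -780.9 kcal
eq. 2: not needed (HCHO appears nowhere else).
eq. 3 reversed (C must end up as a product): -11.7 kcal
eq. 4 × 3: (3)·(-68.3) = -204.9 kcal
eq. 5 as written (C2H6O already on the reactant side): -349.0 kcal
Since enthalpy is a state function, ΔH_rxn = (1)·(-780.9) + (-1)·(+11.7) + (3)·(-68.3) + (1)·(-349.0) = -1346.5 kcal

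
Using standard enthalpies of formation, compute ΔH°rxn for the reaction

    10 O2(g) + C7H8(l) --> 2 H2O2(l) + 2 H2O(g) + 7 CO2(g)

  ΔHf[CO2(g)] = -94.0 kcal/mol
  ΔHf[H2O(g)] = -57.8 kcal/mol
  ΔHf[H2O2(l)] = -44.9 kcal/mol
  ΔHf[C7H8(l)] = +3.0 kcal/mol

ΔH°rxn = -866.4 kcal/mol

Products: 2·(-44.9) + 2·(-57.8) + 7·(-94.0) = -863.4
Reactants: 10·(+0.0) + 1·(+3.0) = +3.0
ΔH°rxn = (-863.4) − (+3.0) = -866.4 kcal/mol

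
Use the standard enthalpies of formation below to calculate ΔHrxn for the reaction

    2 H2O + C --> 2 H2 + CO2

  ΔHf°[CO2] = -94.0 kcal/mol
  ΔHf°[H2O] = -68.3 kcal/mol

ΔHrxn = 42.6 kcal/mol

Products: 2·(+0.0) + 1·(-94.0) = -94.0
Reactants: 2·(-68.3) + 1·(+0.0) = -136.6
ΔHrxn = (-94.0) − (-136.6) = 42.6 kcal/mol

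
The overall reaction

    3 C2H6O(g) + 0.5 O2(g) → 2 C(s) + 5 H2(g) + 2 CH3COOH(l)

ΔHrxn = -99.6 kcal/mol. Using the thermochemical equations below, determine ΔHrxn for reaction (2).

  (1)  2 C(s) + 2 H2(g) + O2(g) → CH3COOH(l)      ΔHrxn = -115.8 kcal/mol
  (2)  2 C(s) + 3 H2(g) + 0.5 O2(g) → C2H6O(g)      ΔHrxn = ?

ΔHrxn = -44.0 kcal/mol

(1) × 2 (scale by 2 for the 2 CH3COOH(l)): (2)·(-115.8) = -231.6 kcal/mol
(2) reversed and × 3 (reverse to put C2H6O(g) on the reactant side; ×3 to match 3 C2H6O(g) in the target): contributes −3·x
-99.6 = (-231.6) − 3·x
x = (-99.6 − (-231.6)) / (-3) = -44.0 kcal/mol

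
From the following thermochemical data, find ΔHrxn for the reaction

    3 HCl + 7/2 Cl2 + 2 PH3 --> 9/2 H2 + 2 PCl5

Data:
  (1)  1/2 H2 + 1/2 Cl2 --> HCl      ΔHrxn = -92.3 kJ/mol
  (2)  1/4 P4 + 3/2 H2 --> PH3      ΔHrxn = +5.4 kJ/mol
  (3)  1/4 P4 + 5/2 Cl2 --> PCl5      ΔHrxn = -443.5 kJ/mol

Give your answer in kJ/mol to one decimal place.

ΔHrxn = -620.9 kJ/mol

(1) reversed and × 3 (reverse to put HCl on the reactant side; ×3 to match 3 HCl in the target): (-3)·(-92.3) = +276.9 kJ/mol
(2) reversed and × 2 (reverse to put PH3 on the reactant side; scale by 2 for the 2 PH3): (-2)·(+5.4) = -10.8 kJ/mol
(3) × 2 (×2 to match 2 PCl5 in the target): (2)·(-443.5) = -887.0 kJ/mol
Since enthalpy is a state function, ΔHrxn = (+276.9) + (-10.8) + (-887.0) = -620.9 kJ/mol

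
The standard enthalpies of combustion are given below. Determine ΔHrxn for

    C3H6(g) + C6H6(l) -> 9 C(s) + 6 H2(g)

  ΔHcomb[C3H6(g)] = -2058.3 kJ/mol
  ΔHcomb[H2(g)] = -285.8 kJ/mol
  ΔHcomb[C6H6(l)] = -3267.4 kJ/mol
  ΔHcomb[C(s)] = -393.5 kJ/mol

ΔHrxn = -69.4 kJ/mol

Using ΔH = Σ nΔHc°(reactants) − Σ nΔHc°(products):
= [1·(-2058.3) + 1·(-3267.4)] − [9·(-393.5) + 6·(-285.8)]
= -69.4 kJ/mol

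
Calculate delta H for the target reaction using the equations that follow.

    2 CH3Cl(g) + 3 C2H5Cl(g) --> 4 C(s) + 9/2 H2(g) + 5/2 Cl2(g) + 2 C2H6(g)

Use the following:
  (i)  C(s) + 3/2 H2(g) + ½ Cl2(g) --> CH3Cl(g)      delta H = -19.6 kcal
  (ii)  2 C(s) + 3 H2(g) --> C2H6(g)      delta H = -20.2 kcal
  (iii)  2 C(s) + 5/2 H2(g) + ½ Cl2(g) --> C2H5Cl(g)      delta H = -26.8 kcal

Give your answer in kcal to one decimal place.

delta H = 79.2 kcal

(i) reversed and × 2: (-2)·(-19.6) = +39.2 kcal
(ii) × 2: (2)·(-20.2) = -40.4 kcal
(iii) reversed and × 3: (-3)·(-26.8) = +80.4 kcal
delta H = (-2)·(-19.6) + (2)·(-20.2) + (-3)·(-26.8) = 79.2 kcal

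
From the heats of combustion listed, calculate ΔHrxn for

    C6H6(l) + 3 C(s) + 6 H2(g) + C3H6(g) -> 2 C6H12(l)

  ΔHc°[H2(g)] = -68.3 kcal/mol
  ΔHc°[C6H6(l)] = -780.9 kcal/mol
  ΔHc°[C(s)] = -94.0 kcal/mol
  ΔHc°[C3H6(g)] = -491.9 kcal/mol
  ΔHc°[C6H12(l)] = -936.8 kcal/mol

ΔHrxn = -91.0 kcal/mol

With combustion enthalpies, reactants minus products:
= [1·(-780.9) + 3·(-94.0) + 6·(-68.3) + 1·(-491.9)] − [2·(-936.8)]
= -91.0 kcal/mol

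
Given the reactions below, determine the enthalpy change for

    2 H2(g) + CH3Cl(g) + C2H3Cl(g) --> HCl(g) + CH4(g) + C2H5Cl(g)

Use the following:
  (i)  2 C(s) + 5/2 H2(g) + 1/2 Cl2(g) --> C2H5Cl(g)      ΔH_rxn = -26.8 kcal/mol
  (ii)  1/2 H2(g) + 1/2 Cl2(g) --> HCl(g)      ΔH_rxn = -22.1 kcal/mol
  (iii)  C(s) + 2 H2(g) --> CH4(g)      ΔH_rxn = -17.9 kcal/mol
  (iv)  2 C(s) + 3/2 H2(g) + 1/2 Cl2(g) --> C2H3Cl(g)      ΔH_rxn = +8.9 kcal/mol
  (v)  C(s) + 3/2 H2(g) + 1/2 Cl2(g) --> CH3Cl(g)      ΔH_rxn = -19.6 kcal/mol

(i) as written (C2H5Cl(g) already on the product side): -26.8 kcal/mol
(ii) as written (HCl(g) already on the product side): -22.1 kcal/mol
(iii) as written (CH4(g) already on the product side): -17.9 kcal/mol
(iv) reversed (C2H3Cl(g) must end up as a reactant): -8.9 kcal/mol
(v) reversed (reverse to put CH3Cl(g) on the reactant side): +19.6 kcal/mol
By Hess's law, ΔH_rxn = (-26.8) + (-22.1) + (-17.9) + (-8.9) + (+19.6) = -56.1 kcal/mol

ΔH_rxn = -56.1 kcal/mol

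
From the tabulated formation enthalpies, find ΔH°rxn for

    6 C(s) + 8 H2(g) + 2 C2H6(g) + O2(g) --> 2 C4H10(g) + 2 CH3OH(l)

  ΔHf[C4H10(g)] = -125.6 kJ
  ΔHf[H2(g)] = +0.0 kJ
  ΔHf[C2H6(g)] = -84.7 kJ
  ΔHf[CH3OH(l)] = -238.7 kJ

Products: 2·(-125.6) + 2·(-238.7) = -728.6
Reactants: 6·(+0.0) + 8·(+0.0) + 2·(-84.7) + 1·(+0.0) = -169.4
ΔH°rxn = (-728.6) − (-169.4) = -559.2 kJ

ΔH°rxn = -559.2 kJ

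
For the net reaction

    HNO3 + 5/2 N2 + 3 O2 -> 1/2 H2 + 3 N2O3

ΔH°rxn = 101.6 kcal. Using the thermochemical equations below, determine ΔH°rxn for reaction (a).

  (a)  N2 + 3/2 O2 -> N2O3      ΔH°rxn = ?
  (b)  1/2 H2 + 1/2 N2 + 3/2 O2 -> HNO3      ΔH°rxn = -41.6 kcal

ΔH°rxn = 20.0 kcal

(a) × 3: contributes 3·x
(b) reversed: +41.6 kcal
+101.6 = (+41.6) + 3·x
x = (+101.6 − (+41.6)) / (3) = 20.0 kcal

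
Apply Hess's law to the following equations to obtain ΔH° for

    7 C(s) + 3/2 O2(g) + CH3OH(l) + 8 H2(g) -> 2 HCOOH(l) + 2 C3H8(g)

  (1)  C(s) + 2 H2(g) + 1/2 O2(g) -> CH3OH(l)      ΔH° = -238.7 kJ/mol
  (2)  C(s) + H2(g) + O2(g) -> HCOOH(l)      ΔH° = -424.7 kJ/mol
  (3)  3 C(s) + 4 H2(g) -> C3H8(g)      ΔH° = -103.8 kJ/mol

ΔH° = -818.3 kJ/mol

(1) reversed: +238.7 kJ/mol
(2) × 2: (2)·(-424.7) = -849.4 kJ/mol
(3) × 2: (2)·(-103.8) = -207.6 kJ/mol
By Hess's law, ΔH° = (+238.7) + (-849.4) + (-207.6) = -818.3 kJ/mol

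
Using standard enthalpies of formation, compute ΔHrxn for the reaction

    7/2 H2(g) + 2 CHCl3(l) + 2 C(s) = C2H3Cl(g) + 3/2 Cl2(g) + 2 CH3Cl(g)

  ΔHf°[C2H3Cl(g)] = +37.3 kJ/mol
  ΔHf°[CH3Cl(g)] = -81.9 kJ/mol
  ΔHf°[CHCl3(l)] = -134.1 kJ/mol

ΔHrxn = 141.7 kJ/mol

Products: 1·(+37.3) + 3/2·(+0.0) + 2·(-81.9) = -126.5
Reactants: 7/2·(+0.0) + 2·(-134.1) + 2·(+0.0) = -268.2
ΔHrxn = (-126.5) − (-268.2) = 141.7 kJ/mol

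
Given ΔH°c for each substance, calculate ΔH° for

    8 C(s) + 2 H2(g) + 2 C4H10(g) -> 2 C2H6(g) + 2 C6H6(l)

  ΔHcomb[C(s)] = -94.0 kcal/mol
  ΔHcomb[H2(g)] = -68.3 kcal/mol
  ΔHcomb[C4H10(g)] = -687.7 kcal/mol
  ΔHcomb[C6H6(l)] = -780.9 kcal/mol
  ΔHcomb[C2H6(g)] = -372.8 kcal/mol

ΔH° = 43.4 kcal/mol

With combustion enthalpies, reactants minus products:
= [8·(-94.0) + 2·(-68.3) + 2·(-687.7)] − [2·(-372.8) + 2·(-780.9)]
= 43.4 kcal/mol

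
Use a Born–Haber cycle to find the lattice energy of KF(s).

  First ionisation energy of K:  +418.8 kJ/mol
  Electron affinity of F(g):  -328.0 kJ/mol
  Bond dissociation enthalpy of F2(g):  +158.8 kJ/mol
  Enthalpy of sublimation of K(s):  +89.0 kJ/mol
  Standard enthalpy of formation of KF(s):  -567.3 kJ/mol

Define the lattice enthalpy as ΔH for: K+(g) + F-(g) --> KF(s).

U = -826.5 kJ/mol

ΔHf° = 1·ΔHsub + 1·(ΣIE) + 1/2·D(F2) + 1·EA + U
-567.3 = 1·(+89.0) + 1·(+418.8) + 1/2·(+158.8) + 1·(-328.0) + U
U = -567.3 − (+259.2) = -826.5 kJ/mol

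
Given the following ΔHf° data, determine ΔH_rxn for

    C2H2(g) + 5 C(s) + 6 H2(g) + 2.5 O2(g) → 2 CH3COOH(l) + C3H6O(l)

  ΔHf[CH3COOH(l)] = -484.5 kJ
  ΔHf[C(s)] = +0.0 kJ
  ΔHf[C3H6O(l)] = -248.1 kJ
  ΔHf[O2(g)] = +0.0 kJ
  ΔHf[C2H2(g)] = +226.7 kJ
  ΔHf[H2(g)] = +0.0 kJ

Products: 2·(-484.5) + 1·(-248.1) = -1217.1
Reactants: 1·(+226.7) + 5·(+0.0) + 6·(+0.0) + 5/2·(+0.0) = +226.7
ΔH_rxn = (-1217.1) − (+226.7) = -1443.8 kJ

ΔH_rxn = -1443.8 kJ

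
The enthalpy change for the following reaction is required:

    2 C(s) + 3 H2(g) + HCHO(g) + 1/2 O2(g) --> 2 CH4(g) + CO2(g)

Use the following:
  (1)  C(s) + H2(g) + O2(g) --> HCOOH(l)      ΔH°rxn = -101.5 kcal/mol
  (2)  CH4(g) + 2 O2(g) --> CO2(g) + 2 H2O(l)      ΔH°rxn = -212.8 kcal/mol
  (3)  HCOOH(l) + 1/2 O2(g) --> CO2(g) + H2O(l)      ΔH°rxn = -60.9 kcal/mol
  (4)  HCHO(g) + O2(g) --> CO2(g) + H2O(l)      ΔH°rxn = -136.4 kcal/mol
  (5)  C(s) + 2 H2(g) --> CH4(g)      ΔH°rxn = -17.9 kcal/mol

(1) as written: -101.5 kcal/mol
(2) reversed: +212.8 kcal/mol
(3) as written: -60.9 kcal/mol
(4) as written (HCHO(g) already on the reactant side): -136.4 kcal/mol
(5) as written: -17.9 kcal/mol
Summing the manipulated equations, ΔH°rxn = (1)·(-101.5) + (-1)·(-212.8) + (1)·(-60.9) + (1)·(-136.4) + (1)·(-17.9) = -103.9 kcal/mol

ΔH°rxn = -103.9 kcal/mol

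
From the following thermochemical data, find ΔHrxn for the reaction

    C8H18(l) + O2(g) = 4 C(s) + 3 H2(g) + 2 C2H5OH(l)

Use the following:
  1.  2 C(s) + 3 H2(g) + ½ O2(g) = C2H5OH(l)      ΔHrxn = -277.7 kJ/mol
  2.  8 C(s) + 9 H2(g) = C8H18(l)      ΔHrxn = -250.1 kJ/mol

ΔHrxn = -305.3 kJ/mol

eq. 1 × 2 (scale by 2 for the 2 C2H5OH(l)): (2)·(-277.7) = -555.4 kJ/mol
eq. 2 reversed (reverse to put C8H18(l) on the reactant side): +250.1 kJ/mol
ΔHrxn = (2)·(-277.7) + (-1)·(-250.1) = -305.3 kJ/mol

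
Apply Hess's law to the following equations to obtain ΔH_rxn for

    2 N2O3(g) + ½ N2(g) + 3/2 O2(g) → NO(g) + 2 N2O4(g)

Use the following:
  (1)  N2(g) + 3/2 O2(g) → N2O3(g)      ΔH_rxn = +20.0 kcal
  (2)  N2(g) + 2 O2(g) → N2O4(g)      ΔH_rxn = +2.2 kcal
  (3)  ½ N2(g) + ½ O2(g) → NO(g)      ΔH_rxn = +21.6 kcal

ΔH_rxn = -14.0 kcal

(1) reversed and × 2: (-2)·(+20.0) = -40.0 kcal
(2) × 2: (2)·(+2.2) = +4.4 kcal
(3) as written: +21.6 kcal
ΔH_rxn = (-2)·(+20.0) + (2)·(+2.2) + (1)·(+21.6) = -14.0 kcal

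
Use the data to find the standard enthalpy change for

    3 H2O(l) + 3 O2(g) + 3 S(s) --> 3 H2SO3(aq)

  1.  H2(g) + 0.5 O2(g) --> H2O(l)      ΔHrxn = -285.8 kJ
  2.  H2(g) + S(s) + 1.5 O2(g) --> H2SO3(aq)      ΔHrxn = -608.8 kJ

eq. 1 reversed and × 3: (-3)·(-285.8) = +857.4 kJ
eq. 2 × 3: (3)·(-608.8) = -1826.4 kJ
Combining the equations, ΔHrxn = (+857.4) + (-1826.4) = -969.0 kJ

ΔHrxn = -969.0 kJ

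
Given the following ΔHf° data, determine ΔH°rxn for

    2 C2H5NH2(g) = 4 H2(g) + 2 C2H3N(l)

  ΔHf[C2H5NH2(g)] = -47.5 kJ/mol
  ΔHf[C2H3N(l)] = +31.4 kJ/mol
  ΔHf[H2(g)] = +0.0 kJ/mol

ΔH°rxn = 157.8 kJ/mol

ΔH°rxn = Σ nΔHf°(products) − Σ nΔHf°(reactants).
Products: 4·(+0.0) + 2·(+31.4) = +62.8
Reactants: 2·(-47.5) = -95.0
ΔH°rxn = (+62.8) − (-95.0) = 157.8 kJ/mol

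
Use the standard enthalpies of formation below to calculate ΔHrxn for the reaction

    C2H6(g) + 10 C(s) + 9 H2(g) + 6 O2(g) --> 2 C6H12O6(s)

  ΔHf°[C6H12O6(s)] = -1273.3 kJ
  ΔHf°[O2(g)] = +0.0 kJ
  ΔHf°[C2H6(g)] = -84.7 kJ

ΔHrxn = -2461.9 kJ

ΔH°rxn = Σ nΔHf°(products) − Σ nΔHf°(reactants).
Products: 2·(-1273.3) = -2546.6
Reactants: 1·(-84.7) + 10·(+0.0) + 9·(+0.0) + 6·(+0.0) = -84.7
ΔHrxn = (-2546.6) − (-84.7) = -2461.9 kJ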